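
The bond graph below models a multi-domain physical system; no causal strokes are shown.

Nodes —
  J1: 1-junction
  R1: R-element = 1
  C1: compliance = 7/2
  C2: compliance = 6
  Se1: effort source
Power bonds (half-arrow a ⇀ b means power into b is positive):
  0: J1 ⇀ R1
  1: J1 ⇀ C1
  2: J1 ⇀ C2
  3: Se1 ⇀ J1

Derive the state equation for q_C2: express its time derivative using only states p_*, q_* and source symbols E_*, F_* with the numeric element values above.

#3 stroke→J1  (Se1: effort source, stroke at far end)
#1 stroke→J1  (C1: C, integral causality)
#2 stroke→J1  (prefer integral on C2)
#0 stroke→R1  (only one flow-in slot at J1)

dq_C2/dt = E_Se1 - 2*q_C1/7 - q_C2/6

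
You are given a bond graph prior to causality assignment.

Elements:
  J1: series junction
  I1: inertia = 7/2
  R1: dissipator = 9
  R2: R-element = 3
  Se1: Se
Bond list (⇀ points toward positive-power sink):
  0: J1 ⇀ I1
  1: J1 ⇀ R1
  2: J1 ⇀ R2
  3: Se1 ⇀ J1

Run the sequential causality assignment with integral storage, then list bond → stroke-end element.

#3 →J1  (Se1 fixes effort; stroke away)
#0 →I1  (I1 integral (f out))
#1 →J1  (1-jn J1 has f-setter on 0)
#2 →J1  (1-jn J1 has f-setter on 0)

#0 stroke→I1
#1 stroke→J1
#2 stroke→J1
#3 stroke→J1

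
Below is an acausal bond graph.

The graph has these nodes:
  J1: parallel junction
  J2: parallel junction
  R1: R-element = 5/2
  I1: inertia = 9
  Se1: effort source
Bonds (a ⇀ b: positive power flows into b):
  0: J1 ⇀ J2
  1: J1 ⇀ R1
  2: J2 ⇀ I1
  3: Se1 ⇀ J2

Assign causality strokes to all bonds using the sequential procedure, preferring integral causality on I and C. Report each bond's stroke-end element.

b3 |J2  (Se1 fixes effort; stroke away)
b0 |J1  (J2: bond 3 brought effort, rest push out)
b2 |I1  (common-e at J2 fixed by 3)
b1 |R1  (J1 effort already set via bond 0)

b0 |J1
b1 |R1
b2 |I1
b3 |J2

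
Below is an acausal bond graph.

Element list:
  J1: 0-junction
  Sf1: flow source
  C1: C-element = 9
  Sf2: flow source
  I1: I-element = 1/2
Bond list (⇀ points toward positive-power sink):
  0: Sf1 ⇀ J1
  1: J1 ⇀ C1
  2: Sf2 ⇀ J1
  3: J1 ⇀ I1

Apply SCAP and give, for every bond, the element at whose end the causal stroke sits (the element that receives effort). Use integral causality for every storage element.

#0 stroke at Sf1  (Sf1: flow source, stroke at near end)
#2 stroke at Sf2  (source Sf2 imposes f)
#1 stroke at J1  (C1 outputs effort q/C1)
#3 stroke at I1  (J1: bond 1 brought effort, rest push out)

β0 →Sf1
β1 →J1
β2 →Sf2
β3 →I1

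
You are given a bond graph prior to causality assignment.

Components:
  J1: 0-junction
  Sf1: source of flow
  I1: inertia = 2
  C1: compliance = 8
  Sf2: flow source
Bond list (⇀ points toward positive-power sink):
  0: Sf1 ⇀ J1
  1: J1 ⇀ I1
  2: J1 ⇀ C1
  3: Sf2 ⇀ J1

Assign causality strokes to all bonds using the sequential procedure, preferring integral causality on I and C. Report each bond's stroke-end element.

b0 |Sf1
b1 |I1
b2 |J1
b3 |Sf2

b0 stroke→Sf1  (Sf1 (Sf) sets flow on bond)
b3 stroke→Sf2  (Sf2: flow source, stroke at near end)
b1 stroke→I1  (I1 integral (f out))
b2 stroke→J1  (closing 0-jn rule on J1)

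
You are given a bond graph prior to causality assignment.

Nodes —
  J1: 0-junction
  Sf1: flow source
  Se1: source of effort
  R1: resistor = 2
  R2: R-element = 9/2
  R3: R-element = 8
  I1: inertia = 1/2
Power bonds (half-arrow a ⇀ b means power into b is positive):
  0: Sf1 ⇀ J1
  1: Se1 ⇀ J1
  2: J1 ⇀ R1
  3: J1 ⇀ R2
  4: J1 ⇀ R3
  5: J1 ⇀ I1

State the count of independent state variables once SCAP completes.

1  (I1 all integral)

#0 →Sf1  (Sf1 (Sf) sets flow on bond)
#1 →J1  (Se1: effort source, stroke at far end)
#2 →R1  (common-e at J1 fixed by 1)
#3 →R2  (J1 effort already set via bond 1)
#4 →R3  (0-jn J1 has e-setter on 1)
#5 →I1  (common-e at J1 fixed by 1)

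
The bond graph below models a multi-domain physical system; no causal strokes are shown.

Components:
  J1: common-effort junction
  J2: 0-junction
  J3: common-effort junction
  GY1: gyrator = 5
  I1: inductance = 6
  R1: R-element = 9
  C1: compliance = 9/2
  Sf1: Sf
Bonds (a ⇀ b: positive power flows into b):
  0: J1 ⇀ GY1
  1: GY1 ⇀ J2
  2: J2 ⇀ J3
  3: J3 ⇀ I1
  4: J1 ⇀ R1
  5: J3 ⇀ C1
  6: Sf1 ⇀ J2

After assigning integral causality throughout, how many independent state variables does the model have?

2  (C1, I1 all integral)

#6 →Sf1  (source Sf1 imposes f)
#3 →I1  (I1: I, integral causality)
#5 →J3  (prefer integral on C1)
#2 →J2  (common-e at J3 fixed by 5)
#1 →GY1  (0-jn J2 has e-setter on 2)
#0 →GY1  (GY1 both-in/both-out from 1)
#4 →J1  (J1 needs exactly one e-in)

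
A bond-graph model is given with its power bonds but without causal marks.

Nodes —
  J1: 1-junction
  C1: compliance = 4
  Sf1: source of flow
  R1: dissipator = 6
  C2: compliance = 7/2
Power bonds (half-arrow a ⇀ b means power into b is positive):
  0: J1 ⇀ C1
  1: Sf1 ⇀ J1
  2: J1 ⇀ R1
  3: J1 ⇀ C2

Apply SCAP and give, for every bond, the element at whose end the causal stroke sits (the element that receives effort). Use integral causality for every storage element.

β0 stroke→J1
β1 stroke→Sf1
β2 stroke→J1
β3 stroke→J1

b1 stroke at Sf1  (Sf1 fixes flow; stroke at Sf1)
b0 stroke at J1  (J1 flow already set via bond 1)
b2 stroke at J1  (common-f at J1 fixed by 1)
b3 stroke at J1  (1-jn J1 has f-setter on 1)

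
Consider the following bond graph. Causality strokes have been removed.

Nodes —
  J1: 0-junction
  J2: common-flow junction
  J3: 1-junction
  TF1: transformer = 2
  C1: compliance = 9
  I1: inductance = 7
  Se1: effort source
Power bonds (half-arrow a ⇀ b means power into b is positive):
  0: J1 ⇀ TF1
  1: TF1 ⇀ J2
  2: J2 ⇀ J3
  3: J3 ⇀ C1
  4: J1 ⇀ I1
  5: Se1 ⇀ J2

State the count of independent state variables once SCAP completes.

β5 |J2  (Se1: effort source, stroke at far end)
β3 |J3  (C1 integral (e out))
β2 |J2  (closing 1-jn rule on J3)
β1 |TF1  (J2: last free bond brings flow in)
β0 |J1  (TF TF1: opposite of bond 1)
β4 |I1  (J1 effort already set via bond 0)

2  (C1, I1 all integral)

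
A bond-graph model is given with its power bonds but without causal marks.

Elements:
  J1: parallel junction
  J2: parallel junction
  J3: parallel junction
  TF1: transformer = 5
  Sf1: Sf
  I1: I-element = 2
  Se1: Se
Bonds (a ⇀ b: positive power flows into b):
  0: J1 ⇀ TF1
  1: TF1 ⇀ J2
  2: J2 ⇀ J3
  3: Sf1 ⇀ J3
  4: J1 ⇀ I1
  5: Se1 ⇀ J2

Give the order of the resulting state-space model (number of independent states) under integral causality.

1  (I1 all integral)

b3 |Sf1  (source Sf1 imposes f)
b5 |J2  (Se1 fixes effort; stroke away)
b1 |TF1  (J2: bond 5 brought effort, rest push out)
b2 |J3  (common-e at J2 fixed by 5)
b0 |J1  (TF TF1: opposite of bond 1)
b4 |I1  (J1 effort already set via bond 0)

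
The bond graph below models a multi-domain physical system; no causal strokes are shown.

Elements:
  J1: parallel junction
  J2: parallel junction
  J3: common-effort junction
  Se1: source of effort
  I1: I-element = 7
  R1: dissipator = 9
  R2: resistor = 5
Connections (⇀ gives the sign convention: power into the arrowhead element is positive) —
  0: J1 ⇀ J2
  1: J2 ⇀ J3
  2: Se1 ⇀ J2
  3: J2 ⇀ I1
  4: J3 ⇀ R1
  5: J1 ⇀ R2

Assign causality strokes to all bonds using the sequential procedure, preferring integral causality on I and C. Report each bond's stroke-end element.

#2 |J2  (Se1 fixes effort; stroke away)
#0 |J1  (common-e at J2 fixed by 2)
#1 |J3  (0-jn J2 has e-setter on 2)
#3 |I1  (0-jn J2 has e-setter on 2)
#4 |R1  (common-e at J3 fixed by 1)
#5 |R2  (J1: bond 0 brought effort, rest push out)

bond 0 stroke→J1
bond 1 stroke→J3
bond 2 stroke→J2
bond 3 stroke→I1
bond 4 stroke→R1
bond 5 stroke→R2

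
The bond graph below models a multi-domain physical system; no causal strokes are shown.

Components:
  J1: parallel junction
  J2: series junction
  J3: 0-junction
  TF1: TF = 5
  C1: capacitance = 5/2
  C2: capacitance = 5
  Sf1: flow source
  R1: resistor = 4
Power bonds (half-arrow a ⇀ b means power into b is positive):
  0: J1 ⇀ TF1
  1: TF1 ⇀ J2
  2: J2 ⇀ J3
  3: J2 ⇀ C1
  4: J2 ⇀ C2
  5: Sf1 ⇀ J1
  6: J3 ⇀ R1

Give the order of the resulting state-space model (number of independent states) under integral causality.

2  (C1, C2 all integral)

#5 |Sf1  (source Sf1 imposes f)
#0 |J1  (closing 0-jn rule on J1)
#1 |TF1  (TF1 one-in-one-out from 0)
#2 |J2  (J2: bond 1 brought flow, rest push out)
#3 |J2  (J2 flow already set via bond 1)
#4 |J2  (J2 flow already set via bond 1)
#6 |J3  (closing 0-jn rule on J3)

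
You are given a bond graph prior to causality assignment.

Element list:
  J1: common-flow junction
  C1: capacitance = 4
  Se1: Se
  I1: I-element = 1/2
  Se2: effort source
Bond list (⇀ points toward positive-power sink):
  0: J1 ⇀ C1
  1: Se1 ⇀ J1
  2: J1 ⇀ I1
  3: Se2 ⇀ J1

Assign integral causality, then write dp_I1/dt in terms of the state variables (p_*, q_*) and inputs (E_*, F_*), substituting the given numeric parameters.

#1 |J1  (Se1 fixes effort; stroke away)
#3 |J1  (Se2 (Se) sets effort on bond)
#0 |J1  (prefer integral on C1)
#2 |I1  (closing 1-jn rule on J1)

dp_I1/dt = E_Se1 + E_Se2 - q_C1/4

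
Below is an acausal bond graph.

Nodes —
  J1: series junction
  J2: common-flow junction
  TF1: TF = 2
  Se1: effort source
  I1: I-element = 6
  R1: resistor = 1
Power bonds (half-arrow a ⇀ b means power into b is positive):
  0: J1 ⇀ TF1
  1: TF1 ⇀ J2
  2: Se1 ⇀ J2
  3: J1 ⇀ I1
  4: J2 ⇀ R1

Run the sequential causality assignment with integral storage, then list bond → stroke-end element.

bond 2 stroke→J2  (Se1 (Se) sets effort on bond)
bond 3 stroke→I1  (prefer integral on I1)
bond 0 stroke→J1  (common-f at J1 fixed by 3)
bond 1 stroke→TF1  (TF1 one-in-one-out from 0)
bond 4 stroke→J2  (J2 flow already set via bond 1)

b0 →J1
b1 →TF1
b2 →J2
b3 →I1
b4 →J2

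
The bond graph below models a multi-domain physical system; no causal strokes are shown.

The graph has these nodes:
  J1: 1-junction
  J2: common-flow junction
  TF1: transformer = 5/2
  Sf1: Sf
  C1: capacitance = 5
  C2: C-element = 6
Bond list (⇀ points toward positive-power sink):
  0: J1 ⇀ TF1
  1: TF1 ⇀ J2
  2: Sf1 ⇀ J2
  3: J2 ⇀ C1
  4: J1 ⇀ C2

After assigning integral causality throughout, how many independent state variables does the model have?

β2 |Sf1  (source Sf1 imposes f)
β1 |J2  (J2: bond 2 brought flow, rest push out)
β3 |J2  (J2: bond 2 brought flow, rest push out)
β0 |TF1  (TF1: transformer flips bond 1)
β4 |J1  (1-jn J1 has f-setter on 0)

2  (C1, C2 all integral)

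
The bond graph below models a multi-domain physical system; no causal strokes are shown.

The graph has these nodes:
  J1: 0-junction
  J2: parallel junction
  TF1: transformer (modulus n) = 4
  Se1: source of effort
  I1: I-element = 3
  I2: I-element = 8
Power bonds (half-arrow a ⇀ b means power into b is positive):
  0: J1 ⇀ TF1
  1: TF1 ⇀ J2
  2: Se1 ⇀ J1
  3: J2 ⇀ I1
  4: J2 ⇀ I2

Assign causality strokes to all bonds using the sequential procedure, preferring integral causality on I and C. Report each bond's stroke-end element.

#2 |J1  (Se1 (Se) sets effort on bond)
#0 |TF1  (J1: bond 2 brought effort, rest push out)
#1 |J2  (through TF1, causality passes straight; one stroke at TF1)
#3 |I1  (J2: bond 1 brought effort, rest push out)
#4 |I2  (J2: bond 1 brought effort, rest push out)

b0 |TF1
b1 |J2
b2 |J1
b3 |I1
b4 |I2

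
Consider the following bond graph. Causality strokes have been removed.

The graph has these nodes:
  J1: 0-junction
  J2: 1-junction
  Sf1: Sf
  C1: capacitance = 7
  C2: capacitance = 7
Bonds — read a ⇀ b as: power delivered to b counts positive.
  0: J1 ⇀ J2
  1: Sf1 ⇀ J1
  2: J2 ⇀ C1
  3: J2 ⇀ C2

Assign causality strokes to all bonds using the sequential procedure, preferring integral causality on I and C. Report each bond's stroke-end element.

b0 →J1
b1 →Sf1
b2 →J2
b3 →J2

#1 stroke at Sf1  (source Sf1 imposes f)
#0 stroke at J1  (J1 needs exactly one e-in)
#2 stroke at J2  (J2: bond 0 brought flow, rest push out)
#3 stroke at J2  (J2: bond 0 brought flow, rest push out)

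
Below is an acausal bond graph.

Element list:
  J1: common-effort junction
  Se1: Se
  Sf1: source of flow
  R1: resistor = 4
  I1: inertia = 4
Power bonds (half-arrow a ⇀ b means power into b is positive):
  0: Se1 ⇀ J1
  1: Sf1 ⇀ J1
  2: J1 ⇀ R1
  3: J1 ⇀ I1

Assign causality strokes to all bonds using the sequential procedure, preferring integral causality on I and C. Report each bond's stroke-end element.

b0 stroke at J1
b1 stroke at Sf1
b2 stroke at R1
b3 stroke at I1

bond 0 |J1  (source Se1 imposes e)
bond 1 |Sf1  (Sf1: flow source, stroke at near end)
bond 2 |R1  (J1 effort already set via bond 0)
bond 3 |I1  (common-e at J1 fixed by 0)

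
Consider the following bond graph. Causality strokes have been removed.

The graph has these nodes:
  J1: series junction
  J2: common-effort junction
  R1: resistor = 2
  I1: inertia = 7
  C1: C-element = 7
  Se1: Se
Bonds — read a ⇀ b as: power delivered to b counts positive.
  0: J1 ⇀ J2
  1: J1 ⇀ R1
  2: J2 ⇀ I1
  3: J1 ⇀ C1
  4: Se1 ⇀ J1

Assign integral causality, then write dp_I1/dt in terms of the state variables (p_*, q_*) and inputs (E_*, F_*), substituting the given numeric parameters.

dp_I1/dt = E_Se1 - 2*p_I1/7 - q_C1/7

#4 →J1  (source Se1 imposes e)
#2 →I1  (prefer integral on I1)
#0 →J2  (J2: last free bond brings effort in)
#1 →J1  (common-f at J1 fixed by 0)
#3 →J1  (J1: bond 0 brought flow, rest push out)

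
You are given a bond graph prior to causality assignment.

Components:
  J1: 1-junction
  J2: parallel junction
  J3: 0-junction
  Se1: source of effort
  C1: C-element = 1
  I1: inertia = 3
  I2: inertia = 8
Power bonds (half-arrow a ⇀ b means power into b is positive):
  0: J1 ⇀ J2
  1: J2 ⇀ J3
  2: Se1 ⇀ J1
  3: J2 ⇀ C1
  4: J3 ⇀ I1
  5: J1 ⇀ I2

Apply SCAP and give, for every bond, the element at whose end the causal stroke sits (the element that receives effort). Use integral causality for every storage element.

bond 0 →J1
bond 1 →J3
bond 2 →J1
bond 3 →J2
bond 4 →I1
bond 5 →I2

bond 2 stroke→J1  (source Se1 imposes e)
bond 3 stroke→J2  (C1 integral (e out))
bond 0 stroke→J1  (J2: bond 3 brought effort, rest push out)
bond 1 stroke→J3  (0-jn J2 has e-setter on 3)
bond 4 stroke→I1  (0-jn J3 has e-setter on 1)
bond 5 stroke→I2  (closing 1-jn rule on J1)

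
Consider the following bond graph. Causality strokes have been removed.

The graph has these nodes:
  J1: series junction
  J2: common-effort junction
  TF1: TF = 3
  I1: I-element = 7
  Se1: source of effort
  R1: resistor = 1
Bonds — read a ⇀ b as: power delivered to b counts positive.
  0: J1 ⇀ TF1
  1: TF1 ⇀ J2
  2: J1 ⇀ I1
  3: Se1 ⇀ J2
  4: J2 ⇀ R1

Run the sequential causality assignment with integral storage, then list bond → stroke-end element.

#3 stroke at J2  (source Se1 imposes e)
#1 stroke at TF1  (0-jn J2 has e-setter on 3)
#4 stroke at R1  (0-jn J2 has e-setter on 3)
#0 stroke at J1  (TF1: transformer flips bond 1)
#2 stroke at I1  (only one flow-in slot at J1)

β0 stroke→J1
β1 stroke→TF1
β2 stroke→I1
β3 stroke→J2
β4 stroke→R1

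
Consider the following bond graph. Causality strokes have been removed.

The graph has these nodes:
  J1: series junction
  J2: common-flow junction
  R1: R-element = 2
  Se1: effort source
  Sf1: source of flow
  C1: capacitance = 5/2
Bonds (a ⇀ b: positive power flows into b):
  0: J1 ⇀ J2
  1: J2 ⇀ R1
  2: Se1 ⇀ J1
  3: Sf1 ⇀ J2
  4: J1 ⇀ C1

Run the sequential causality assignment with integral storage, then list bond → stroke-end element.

#0 stroke→J2
#1 stroke→J2
#2 stroke→J1
#3 stroke→Sf1
#4 stroke→J1

bond 2 |J1  (Se1: effort source, stroke at far end)
bond 3 |Sf1  (Sf1 (Sf) sets flow on bond)
bond 0 |J2  (common-f at J2 fixed by 3)
bond 1 |J2  (1-jn J2 has f-setter on 3)
bond 4 |J1  (1-jn J1 has f-setter on 0)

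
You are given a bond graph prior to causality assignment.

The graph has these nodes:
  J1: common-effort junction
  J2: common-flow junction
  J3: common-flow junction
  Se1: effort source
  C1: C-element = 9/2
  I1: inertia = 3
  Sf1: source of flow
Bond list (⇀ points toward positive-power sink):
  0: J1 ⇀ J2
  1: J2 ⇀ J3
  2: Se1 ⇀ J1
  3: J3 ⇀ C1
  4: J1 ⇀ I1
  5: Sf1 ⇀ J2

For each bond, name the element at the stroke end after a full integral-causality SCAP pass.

β2 stroke→J1  (source Se1 imposes e)
β5 stroke→Sf1  (source Sf1 imposes f)
β0 stroke→J2  (common-e at J1 fixed by 2)
β4 stroke→I1  (J1: bond 2 brought effort, rest push out)
β1 stroke→J2  (common-f at J2 fixed by 5)
β3 stroke→J3  (common-f at J3 fixed by 1)

bond 0 →J2
bond 1 →J2
bond 2 →J1
bond 3 →J3
bond 4 →I1
bond 5 →Sf1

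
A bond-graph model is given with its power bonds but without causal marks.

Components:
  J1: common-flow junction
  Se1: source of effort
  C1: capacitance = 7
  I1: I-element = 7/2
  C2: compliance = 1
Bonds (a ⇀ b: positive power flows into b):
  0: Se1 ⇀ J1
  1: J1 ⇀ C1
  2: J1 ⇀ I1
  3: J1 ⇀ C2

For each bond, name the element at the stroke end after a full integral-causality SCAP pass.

b0 |J1  (source Se1 imposes e)
b1 |J1  (C1 integral (e out))
b2 |I1  (prefer integral on I1)
b3 |J1  (J1: bond 2 brought flow, rest push out)

b0 stroke→J1
b1 stroke→J1
b2 stroke→I1
b3 stroke→J1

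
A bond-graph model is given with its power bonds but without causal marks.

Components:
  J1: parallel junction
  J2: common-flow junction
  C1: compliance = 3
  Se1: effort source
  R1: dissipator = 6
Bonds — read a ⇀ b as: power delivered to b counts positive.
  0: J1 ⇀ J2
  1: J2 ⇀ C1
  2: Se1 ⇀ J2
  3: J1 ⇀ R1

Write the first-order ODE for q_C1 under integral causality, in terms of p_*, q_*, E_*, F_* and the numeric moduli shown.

#2 |J2  (Se1: effort source, stroke at far end)
#1 |J2  (C1 integral (e out))
#0 |J1  (J2 needs exactly one f-in)
#3 |R1  (0-jn J1 has e-setter on 0)

dq_C1/dt = E_Se1/6 - q_C1/18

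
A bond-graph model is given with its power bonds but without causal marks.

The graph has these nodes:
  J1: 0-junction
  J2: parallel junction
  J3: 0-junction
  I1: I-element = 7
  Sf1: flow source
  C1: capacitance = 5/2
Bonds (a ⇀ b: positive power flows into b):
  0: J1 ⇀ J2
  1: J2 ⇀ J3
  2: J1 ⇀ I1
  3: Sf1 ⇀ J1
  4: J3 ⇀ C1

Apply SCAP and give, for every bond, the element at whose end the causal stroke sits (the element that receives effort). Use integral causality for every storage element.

b0 →J1
b1 →J2
b2 →I1
b3 →Sf1
b4 →J3

#3 |Sf1  (source Sf1 imposes f)
#2 |I1  (prefer integral on I1)
#0 |J1  (J1 needs exactly one e-in)
#1 |J2  (only one effort-in slot at J2)
#4 |J3  (only one effort-in slot at J3)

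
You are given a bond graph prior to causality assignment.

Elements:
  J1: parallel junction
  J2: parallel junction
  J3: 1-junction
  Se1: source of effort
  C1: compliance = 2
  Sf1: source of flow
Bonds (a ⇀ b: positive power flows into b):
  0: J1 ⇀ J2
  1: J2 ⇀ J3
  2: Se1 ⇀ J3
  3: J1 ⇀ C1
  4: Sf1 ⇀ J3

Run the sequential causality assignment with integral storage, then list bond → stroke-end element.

β0 stroke→J2
β1 stroke→J3
β2 stroke→J3
β3 stroke→J1
β4 stroke→Sf1

bond 2 stroke at J3  (Se1 (Se) sets effort on bond)
bond 4 stroke at Sf1  (Sf1: flow source, stroke at near end)
bond 1 stroke at J3  (1-jn J3 has f-setter on 4)
bond 0 stroke at J2  (only one effort-in slot at J2)
bond 3 stroke at J1  (closing 0-jn rule on J1)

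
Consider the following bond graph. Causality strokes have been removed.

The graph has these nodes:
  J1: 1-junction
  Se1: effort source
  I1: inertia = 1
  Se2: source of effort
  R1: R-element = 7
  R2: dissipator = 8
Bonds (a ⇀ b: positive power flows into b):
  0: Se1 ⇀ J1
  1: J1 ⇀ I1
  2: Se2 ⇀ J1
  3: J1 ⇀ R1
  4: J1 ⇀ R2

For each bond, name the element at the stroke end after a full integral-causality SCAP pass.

bond 0 |J1
bond 1 |I1
bond 2 |J1
bond 3 |J1
bond 4 |J1

b0 stroke→J1  (Se1: effort source, stroke at far end)
b2 stroke→J1  (Se2 fixes effort; stroke away)
b1 stroke→I1  (I1 integral (f out))
b3 stroke→J1  (1-jn J1 has f-setter on 1)
b4 stroke→J1  (common-f at J1 fixed by 1)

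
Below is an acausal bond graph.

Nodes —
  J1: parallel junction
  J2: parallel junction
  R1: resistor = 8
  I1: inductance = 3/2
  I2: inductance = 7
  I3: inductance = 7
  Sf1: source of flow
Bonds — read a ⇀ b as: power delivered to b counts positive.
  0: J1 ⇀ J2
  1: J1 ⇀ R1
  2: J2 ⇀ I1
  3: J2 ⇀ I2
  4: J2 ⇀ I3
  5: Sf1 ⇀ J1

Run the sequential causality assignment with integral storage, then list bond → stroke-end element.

β0 stroke at J2
β1 stroke at J1
β2 stroke at I1
β3 stroke at I2
β4 stroke at I3
β5 stroke at Sf1

b5 stroke→Sf1  (Sf1: flow source, stroke at near end)
b2 stroke→I1  (I1: I, integral causality)
b3 stroke→I2  (I2: I, integral causality)
b4 stroke→I3  (I3 outputs flow p/I3)
b0 stroke→J2  (J2 needs exactly one e-in)
b1 stroke→J1  (closing 0-jn rule on J1)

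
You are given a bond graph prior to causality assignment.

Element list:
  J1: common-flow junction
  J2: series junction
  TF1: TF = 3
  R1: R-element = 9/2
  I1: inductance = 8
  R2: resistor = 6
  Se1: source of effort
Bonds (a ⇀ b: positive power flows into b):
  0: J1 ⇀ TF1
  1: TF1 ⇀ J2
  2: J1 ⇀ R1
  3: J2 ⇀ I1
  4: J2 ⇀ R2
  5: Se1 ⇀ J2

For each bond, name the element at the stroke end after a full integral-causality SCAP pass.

β5 stroke at J2  (Se1 fixes effort; stroke away)
β3 stroke at I1  (I1: I, integral causality)
β1 stroke at J2  (J2: bond 3 brought flow, rest push out)
β4 stroke at J2  (1-jn J2 has f-setter on 3)
β0 stroke at TF1  (TF1 one-in-one-out from 1)
β2 stroke at J1  (1-jn J1 has f-setter on 0)

β0 →TF1
β1 →J2
β2 →J1
β3 →I1
β4 →J2
β5 →J2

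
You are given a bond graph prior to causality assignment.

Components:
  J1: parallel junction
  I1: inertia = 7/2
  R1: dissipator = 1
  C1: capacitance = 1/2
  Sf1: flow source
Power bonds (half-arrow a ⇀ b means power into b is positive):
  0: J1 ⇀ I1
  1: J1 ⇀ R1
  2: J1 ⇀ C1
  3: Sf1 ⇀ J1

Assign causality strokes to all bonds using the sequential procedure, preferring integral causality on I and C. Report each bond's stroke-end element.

β3 stroke→Sf1  (Sf1: flow source, stroke at near end)
β0 stroke→I1  (I1 integral (f out))
β2 stroke→J1  (prefer integral on C1)
β1 stroke→R1  (J1 effort already set via bond 2)

β0 |I1
β1 |R1
β2 |J1
β3 |Sf1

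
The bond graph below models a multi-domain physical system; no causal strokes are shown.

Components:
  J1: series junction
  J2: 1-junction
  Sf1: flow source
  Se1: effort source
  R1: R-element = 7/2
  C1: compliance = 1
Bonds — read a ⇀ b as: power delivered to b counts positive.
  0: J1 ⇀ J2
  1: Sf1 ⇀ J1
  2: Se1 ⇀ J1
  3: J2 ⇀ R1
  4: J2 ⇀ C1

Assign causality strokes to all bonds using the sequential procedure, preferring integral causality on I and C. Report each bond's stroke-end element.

b0 stroke→J1
b1 stroke→Sf1
b2 stroke→J1
b3 stroke→J2
b4 stroke→J2

#1 |Sf1  (Sf1: flow source, stroke at near end)
#2 |J1  (source Se1 imposes e)
#0 |J1  (J1 flow already set via bond 1)
#3 |J2  (common-f at J2 fixed by 0)
#4 |J2  (J2 flow already set via bond 0)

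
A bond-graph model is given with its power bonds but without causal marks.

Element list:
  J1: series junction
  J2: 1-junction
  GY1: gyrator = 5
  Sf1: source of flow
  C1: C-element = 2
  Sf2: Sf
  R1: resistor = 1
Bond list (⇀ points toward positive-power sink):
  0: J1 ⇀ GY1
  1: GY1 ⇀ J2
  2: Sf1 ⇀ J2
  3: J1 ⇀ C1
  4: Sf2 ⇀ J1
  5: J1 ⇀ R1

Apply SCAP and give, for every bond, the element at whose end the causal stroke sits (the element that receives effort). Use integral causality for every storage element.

bond 2 stroke at Sf1  (source Sf1 imposes f)
bond 4 stroke at Sf2  (source Sf2 imposes f)
bond 0 stroke at J1  (J1: bond 4 brought flow, rest push out)
bond 3 stroke at J1  (common-f at J1 fixed by 4)
bond 5 stroke at J1  (common-f at J1 fixed by 4)
bond 1 stroke at J2  (J2: bond 2 brought flow, rest push out)

#0 stroke→J1
#1 stroke→J2
#2 stroke→Sf1
#3 stroke→J1
#4 stroke→Sf2
#5 stroke→J1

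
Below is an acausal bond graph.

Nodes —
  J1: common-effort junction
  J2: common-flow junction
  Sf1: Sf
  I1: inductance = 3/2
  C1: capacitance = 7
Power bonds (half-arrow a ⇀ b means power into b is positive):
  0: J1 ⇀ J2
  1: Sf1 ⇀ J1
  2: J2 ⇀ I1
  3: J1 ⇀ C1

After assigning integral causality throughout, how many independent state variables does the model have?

b1 →Sf1  (Sf1 (Sf) sets flow on bond)
b2 →I1  (I1: I, integral causality)
b0 →J2  (J2: bond 2 brought flow, rest push out)
b3 →J1  (closing 0-jn rule on J1)

2  (C1, I1 all integral)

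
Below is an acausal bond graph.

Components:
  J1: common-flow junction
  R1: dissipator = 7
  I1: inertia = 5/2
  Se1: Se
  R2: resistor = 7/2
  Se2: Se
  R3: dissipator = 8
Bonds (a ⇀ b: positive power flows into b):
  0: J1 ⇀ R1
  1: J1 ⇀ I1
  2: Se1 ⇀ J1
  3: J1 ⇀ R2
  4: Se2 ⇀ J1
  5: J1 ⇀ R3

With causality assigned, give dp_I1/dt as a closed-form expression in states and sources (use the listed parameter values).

dp_I1/dt = E_Se1 + E_Se2 - 37*p_I1/5

b2 stroke at J1  (source Se1 imposes e)
b4 stroke at J1  (source Se2 imposes e)
b1 stroke at I1  (I1: I, integral causality)
b0 stroke at J1  (1-jn J1 has f-setter on 1)
b3 stroke at J1  (J1 flow already set via bond 1)
b5 stroke at J1  (1-jn J1 has f-setter on 1)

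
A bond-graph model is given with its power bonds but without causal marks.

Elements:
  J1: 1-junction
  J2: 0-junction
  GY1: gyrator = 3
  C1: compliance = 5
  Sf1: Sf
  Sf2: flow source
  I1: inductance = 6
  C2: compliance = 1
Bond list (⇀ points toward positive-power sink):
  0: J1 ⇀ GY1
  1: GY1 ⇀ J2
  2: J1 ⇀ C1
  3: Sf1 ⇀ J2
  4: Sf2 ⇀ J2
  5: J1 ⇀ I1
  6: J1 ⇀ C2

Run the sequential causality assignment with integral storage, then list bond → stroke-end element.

b3 →Sf1  (Sf1 fixes flow; stroke at Sf1)
b4 →Sf2  (source Sf2 imposes f)
b1 →J2  (J2 needs exactly one e-in)
b0 →J1  (GY GY1: same side as bond 1)
b2 →J1  (prefer integral on C1)
b5 →I1  (prefer integral on I1)
b6 →J1  (1-jn J1 has f-setter on 5)

β0 stroke→J1
β1 stroke→J2
β2 stroke→J1
β3 stroke→Sf1
β4 stroke→Sf2
β5 stroke→I1
β6 stroke→J1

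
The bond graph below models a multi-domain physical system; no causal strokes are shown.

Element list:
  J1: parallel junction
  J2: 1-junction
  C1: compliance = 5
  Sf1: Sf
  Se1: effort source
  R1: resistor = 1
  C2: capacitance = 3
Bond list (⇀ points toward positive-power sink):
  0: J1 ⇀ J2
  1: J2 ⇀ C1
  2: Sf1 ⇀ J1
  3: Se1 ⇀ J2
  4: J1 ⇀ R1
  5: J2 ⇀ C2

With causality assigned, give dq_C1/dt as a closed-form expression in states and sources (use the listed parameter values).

dq_C1/dt = E_Se1 + F_Sf1 - q_C1/5 - q_C2/3

#2 |Sf1  (Sf1 (Sf) sets flow on bond)
#3 |J2  (Se1 fixes effort; stroke away)
#1 |J2  (prefer integral on C1)
#5 |J2  (C2 outputs effort q/C2)
#0 |J1  (J2 needs exactly one f-in)
#4 |R1  (0-jn J1 has e-setter on 0)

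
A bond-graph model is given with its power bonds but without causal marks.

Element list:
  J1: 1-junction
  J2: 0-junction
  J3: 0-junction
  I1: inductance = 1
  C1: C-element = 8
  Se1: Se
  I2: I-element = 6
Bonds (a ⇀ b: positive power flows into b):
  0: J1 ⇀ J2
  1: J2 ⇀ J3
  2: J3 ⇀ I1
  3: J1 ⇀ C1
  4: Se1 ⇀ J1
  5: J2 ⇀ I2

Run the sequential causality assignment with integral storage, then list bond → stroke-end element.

#0 →J2
#1 →J3
#2 →I1
#3 →J1
#4 →J1
#5 →I2

b4 stroke→J1  (source Se1 imposes e)
b2 stroke→I1  (I1: I, integral causality)
b1 stroke→J3  (only one effort-in slot at J3)
b3 stroke→J1  (C1 outputs effort q/C1)
b0 stroke→J2  (closing 1-jn rule on J1)
b5 stroke→I2  (J2 effort already set via bond 0)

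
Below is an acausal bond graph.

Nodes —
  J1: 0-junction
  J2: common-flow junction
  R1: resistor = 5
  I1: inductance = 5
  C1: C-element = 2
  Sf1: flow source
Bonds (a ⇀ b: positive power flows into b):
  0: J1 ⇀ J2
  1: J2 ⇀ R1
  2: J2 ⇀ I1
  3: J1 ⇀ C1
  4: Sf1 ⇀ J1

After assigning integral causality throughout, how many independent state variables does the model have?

2  (C1, I1 all integral)

#4 |Sf1  (Sf1 (Sf) sets flow on bond)
#2 |I1  (I1 outputs flow p/I1)
#0 |J2  (common-f at J2 fixed by 2)
#1 |J2  (J2 flow already set via bond 2)
#3 |J1  (only one effort-in slot at J1)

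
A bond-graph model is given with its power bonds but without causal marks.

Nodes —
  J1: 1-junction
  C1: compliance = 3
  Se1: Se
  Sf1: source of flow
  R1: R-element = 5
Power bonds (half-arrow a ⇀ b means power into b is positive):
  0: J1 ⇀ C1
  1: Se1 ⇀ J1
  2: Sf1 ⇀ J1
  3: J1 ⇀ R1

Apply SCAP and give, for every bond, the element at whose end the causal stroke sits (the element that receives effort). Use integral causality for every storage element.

#0 stroke at J1
#1 stroke at J1
#2 stroke at Sf1
#3 stroke at J1

β1 stroke→J1  (Se1 (Se) sets effort on bond)
β2 stroke→Sf1  (Sf1: flow source, stroke at near end)
β0 stroke→J1  (J1: bond 2 brought flow, rest push out)
β3 stroke→J1  (common-f at J1 fixed by 2)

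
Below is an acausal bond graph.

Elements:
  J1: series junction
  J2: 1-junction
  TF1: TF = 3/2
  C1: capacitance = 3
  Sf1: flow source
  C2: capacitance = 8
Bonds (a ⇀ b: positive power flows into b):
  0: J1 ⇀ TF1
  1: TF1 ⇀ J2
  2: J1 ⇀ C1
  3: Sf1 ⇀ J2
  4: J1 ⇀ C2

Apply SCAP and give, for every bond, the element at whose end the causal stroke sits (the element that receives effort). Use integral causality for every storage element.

bond 0 stroke→TF1
bond 1 stroke→J2
bond 2 stroke→J1
bond 3 stroke→Sf1
bond 4 stroke→J1

β3 →Sf1  (Sf1 (Sf) sets flow on bond)
β1 →J2  (J2: bond 3 brought flow, rest push out)
β0 →TF1  (TF1: transformer flips bond 1)
β2 →J1  (J1: bond 0 brought flow, rest push out)
β4 →J1  (common-f at J1 fixed by 0)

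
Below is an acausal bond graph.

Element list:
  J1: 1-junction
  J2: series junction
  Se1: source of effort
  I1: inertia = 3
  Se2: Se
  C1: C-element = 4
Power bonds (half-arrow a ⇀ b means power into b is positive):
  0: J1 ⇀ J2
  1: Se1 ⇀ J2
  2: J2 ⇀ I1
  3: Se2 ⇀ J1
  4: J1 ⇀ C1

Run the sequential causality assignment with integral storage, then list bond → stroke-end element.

#1 stroke at J2  (source Se1 imposes e)
#3 stroke at J1  (Se2 (Se) sets effort on bond)
#2 stroke at I1  (prefer integral on I1)
#0 stroke at J2  (J2 flow already set via bond 2)
#4 stroke at J1  (J1: bond 0 brought flow, rest push out)

β0 stroke→J2
β1 stroke→J2
β2 stroke→I1
β3 stroke→J1
β4 stroke→J1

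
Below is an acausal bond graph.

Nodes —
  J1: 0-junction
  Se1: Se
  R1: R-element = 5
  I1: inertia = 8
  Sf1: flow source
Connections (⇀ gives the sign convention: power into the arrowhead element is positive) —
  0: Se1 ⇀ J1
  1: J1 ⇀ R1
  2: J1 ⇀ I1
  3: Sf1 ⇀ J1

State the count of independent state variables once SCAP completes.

bond 0 stroke at J1  (Se1: effort source, stroke at far end)
bond 3 stroke at Sf1  (Sf1 (Sf) sets flow on bond)
bond 1 stroke at R1  (0-jn J1 has e-setter on 0)
bond 2 stroke at I1  (J1 effort already set via bond 0)

1  (I1 all integral)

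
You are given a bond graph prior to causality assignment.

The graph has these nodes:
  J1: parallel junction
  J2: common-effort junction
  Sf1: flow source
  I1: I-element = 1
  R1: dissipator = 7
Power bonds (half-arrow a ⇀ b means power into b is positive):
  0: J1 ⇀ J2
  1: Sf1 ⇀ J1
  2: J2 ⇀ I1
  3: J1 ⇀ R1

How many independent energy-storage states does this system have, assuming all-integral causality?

bond 1 stroke→Sf1  (Sf1: flow source, stroke at near end)
bond 2 stroke→I1  (I1 integral (f out))
bond 0 stroke→J2  (closing 0-jn rule on J2)
bond 3 stroke→J1  (J1: last free bond brings effort in)

1  (I1 all integral)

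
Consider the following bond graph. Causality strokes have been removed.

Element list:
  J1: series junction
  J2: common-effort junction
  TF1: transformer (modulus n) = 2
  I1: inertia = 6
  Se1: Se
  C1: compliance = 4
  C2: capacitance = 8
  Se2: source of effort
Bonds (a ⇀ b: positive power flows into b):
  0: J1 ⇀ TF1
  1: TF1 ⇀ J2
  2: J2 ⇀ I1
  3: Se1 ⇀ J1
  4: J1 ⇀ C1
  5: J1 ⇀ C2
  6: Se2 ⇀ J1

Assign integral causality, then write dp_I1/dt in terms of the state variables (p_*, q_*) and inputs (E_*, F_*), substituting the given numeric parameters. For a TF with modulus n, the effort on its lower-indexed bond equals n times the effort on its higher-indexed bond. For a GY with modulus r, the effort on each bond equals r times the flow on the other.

dp_I1/dt = E_Se1/2 + E_Se2/2 - q_C1/8 - q_C2/16

bond 3 |J1  (Se1 fixes effort; stroke away)
bond 6 |J1  (Se2 fixes effort; stroke away)
bond 2 |I1  (I1 outputs flow p/I1)
bond 1 |J2  (J2: last free bond brings effort in)
bond 0 |TF1  (TF TF1: opposite of bond 1)
bond 4 |J1  (J1: bond 0 brought flow, rest push out)
bond 5 |J1  (common-f at J1 fixed by 0)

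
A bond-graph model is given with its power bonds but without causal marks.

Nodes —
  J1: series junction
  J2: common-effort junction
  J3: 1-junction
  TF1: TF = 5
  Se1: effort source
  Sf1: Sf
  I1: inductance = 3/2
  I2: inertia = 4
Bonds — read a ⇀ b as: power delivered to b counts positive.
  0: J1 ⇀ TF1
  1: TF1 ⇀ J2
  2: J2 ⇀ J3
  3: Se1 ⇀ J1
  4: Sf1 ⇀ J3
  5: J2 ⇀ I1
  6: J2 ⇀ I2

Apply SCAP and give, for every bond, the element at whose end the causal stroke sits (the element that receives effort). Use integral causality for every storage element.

bond 0 |TF1
bond 1 |J2
bond 2 |J3
bond 3 |J1
bond 4 |Sf1
bond 5 |I1
bond 6 |I2

bond 3 stroke→J1  (source Se1 imposes e)
bond 4 stroke→Sf1  (Sf1: flow source, stroke at near end)
bond 0 stroke→TF1  (J1 needs exactly one f-in)
bond 2 stroke→J3  (common-f at J3 fixed by 4)
bond 1 stroke→J2  (TF1 one-in-one-out from 0)
bond 5 stroke→I1  (common-e at J2 fixed by 1)
bond 6 stroke→I2  (J2: bond 1 brought effort, rest push out)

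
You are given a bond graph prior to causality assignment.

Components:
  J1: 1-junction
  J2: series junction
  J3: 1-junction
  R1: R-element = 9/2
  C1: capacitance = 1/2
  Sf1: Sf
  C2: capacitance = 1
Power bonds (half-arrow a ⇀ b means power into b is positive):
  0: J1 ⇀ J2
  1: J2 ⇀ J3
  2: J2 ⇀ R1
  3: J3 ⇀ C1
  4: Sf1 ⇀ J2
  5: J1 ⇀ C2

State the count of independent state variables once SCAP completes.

2  (C1, C2 all integral)

#4 |Sf1  (source Sf1 imposes f)
#0 |J2  (J2: bond 4 brought flow, rest push out)
#1 |J2  (J2: bond 4 brought flow, rest push out)
#2 |J2  (common-f at J2 fixed by 4)
#3 |J3  (J3 flow already set via bond 1)
#5 |J1  (1-jn J1 has f-setter on 0)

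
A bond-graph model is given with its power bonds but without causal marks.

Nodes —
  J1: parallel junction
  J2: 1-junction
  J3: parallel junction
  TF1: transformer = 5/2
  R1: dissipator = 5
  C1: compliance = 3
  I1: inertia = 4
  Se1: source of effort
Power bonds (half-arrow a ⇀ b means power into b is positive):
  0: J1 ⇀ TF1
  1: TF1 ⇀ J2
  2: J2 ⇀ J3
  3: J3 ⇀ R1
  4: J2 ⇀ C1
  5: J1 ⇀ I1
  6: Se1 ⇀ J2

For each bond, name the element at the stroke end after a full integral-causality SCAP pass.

b0 →J1
b1 →TF1
b2 →J2
b3 →J3
b4 →J2
b5 →I1
b6 →J2

#6 |J2  (source Se1 imposes e)
#4 |J2  (C1 integral (e out))
#5 |I1  (I1 integral (f out))
#0 |J1  (J1: last free bond brings effort in)
#1 |TF1  (TF1 one-in-one-out from 0)
#2 |J2  (J2: bond 1 brought flow, rest push out)
#3 |J3  (J3: last free bond brings effort in)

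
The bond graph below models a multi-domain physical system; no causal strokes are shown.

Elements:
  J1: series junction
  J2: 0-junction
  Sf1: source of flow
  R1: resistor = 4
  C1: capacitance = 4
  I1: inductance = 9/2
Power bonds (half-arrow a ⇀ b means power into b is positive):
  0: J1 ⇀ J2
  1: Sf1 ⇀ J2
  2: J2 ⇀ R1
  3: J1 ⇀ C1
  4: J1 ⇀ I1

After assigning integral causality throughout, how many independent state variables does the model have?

2  (C1, I1 all integral)

bond 1 stroke→Sf1  (source Sf1 imposes f)
bond 3 stroke→J1  (C1: C, integral causality)
bond 4 stroke→I1  (I1: I, integral causality)
bond 0 stroke→J1  (common-f at J1 fixed by 4)
bond 2 stroke→J2  (J2: last free bond brings effort in)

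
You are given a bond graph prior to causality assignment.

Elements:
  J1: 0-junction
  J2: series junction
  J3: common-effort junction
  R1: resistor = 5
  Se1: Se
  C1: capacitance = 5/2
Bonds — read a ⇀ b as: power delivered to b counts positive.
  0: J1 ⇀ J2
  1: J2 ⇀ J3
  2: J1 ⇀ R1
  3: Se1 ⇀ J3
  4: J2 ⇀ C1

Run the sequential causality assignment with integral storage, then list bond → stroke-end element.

b3 |J3  (Se1 fixes effort; stroke away)
b1 |J2  (0-jn J3 has e-setter on 3)
b4 |J2  (C1 integral (e out))
b0 |J1  (closing 1-jn rule on J2)
b2 |R1  (J1 effort already set via bond 0)

β0 →J1
β1 →J2
β2 →R1
β3 →J3
β4 →J2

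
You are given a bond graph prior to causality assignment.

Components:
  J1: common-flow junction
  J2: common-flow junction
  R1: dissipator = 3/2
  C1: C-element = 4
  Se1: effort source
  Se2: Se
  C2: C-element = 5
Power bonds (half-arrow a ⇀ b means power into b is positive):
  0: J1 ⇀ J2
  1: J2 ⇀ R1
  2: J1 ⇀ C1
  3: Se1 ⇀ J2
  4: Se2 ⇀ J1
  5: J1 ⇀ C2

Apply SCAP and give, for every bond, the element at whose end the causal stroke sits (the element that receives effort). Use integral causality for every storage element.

#0 →J2
#1 →R1
#2 →J1
#3 →J2
#4 →J1
#5 →J1

β3 |J2  (Se1 (Se) sets effort on bond)
β4 |J1  (Se2 fixes effort; stroke away)
β2 |J1  (prefer integral on C1)
β5 |J1  (C2: C, integral causality)
β0 |J2  (closing 1-jn rule on J1)
β1 |R1  (closing 1-jn rule on J2)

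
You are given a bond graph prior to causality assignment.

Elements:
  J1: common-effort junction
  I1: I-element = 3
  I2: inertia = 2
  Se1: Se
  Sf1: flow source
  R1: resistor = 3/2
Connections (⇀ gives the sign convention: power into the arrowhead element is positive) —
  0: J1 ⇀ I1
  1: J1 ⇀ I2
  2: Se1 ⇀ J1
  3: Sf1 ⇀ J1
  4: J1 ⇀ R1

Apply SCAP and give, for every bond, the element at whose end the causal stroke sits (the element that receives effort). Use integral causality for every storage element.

β2 stroke→J1  (source Se1 imposes e)
β3 stroke→Sf1  (Sf1 (Sf) sets flow on bond)
β0 stroke→I1  (J1: bond 2 brought effort, rest push out)
β1 stroke→I2  (J1 effort already set via bond 2)
β4 stroke→R1  (0-jn J1 has e-setter on 2)

#0 stroke at I1
#1 stroke at I2
#2 stroke at J1
#3 stroke at Sf1
#4 stroke at R1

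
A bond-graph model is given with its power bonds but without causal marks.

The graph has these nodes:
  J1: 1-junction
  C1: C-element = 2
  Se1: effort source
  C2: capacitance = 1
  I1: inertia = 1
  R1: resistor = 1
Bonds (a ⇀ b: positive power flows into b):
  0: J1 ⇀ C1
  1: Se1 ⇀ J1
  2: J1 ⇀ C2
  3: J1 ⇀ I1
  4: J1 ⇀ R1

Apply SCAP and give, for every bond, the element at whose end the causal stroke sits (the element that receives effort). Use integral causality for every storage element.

bond 0 →J1
bond 1 →J1
bond 2 →J1
bond 3 →I1
bond 4 →J1

β1 →J1  (source Se1 imposes e)
β0 →J1  (C1 integral (e out))
β2 →J1  (C2 outputs effort q/C2)
β3 →I1  (prefer integral on I1)
β4 →J1  (J1: bond 3 brought flow, rest push out)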